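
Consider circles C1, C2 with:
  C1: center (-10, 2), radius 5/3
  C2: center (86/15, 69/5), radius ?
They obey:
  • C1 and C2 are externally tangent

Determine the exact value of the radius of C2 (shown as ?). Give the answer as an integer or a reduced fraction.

1. [ext C1·C2]  r_C2² + (10/3)r_C2 − 384 = 0  ⇒  r_C2 = 18 (r>0 drops 1)

18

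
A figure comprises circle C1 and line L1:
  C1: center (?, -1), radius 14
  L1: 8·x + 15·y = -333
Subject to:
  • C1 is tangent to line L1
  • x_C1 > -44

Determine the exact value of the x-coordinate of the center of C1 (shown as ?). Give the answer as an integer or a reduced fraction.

-10

1. [C1‖L1]  x_C1² + (159/2)x_C1 + 695 = 0  ⇒  x_C1 = -139/2 or -10
2. given x_C1 > -44: keep -10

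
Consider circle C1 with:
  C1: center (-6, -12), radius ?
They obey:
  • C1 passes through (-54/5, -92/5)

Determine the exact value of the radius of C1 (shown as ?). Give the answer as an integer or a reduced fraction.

1. [C1∋P]  r_C1² − 64 = 0  ⇒  r_C1 = 8 (r>0 drops 1)

8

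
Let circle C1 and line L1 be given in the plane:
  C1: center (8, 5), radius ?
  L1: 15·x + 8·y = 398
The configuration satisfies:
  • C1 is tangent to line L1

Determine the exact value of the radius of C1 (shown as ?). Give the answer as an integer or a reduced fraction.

14

1. [C1‖L1]  r_C1² − 196 = 0  ⇒  r_C1 = 14 (r>0 drops 1)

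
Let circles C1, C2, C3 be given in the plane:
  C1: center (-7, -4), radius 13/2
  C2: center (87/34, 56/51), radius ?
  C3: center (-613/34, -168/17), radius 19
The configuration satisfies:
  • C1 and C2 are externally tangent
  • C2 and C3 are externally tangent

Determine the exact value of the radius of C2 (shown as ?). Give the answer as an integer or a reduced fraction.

13/3

1. [ext C1·C2]  r_C2² + 13r_C2 − 676/9 = 0  ⇒  r_C2 = 13/3 (r>0 drops 1)
2. [ext C2·C3]  r_C2² + 38r_C2 − 1651/9 = 0  ⇒  r_C2 = 13/3 (r>0 drops 1)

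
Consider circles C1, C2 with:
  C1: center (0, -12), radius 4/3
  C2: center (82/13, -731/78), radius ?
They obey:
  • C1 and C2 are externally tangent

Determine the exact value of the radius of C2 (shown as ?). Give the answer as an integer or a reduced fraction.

11/2

1. [ext C1·C2]  r_C2² + (8/3)r_C2 − 539/12 = 0  ⇒  r_C2 = 11/2 (r>0 drops 1)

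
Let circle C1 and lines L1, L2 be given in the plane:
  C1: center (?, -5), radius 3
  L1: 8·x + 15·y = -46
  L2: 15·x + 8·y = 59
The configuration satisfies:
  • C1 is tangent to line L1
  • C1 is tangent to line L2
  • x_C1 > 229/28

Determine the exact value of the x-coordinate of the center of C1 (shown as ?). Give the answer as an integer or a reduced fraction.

10

1. [C1‖L1]  x_C1² − (29/4)x_C1 − 55/2 = 0  ⇒  x_C1 = -11/4 or 10
2. [C1‖L2]  x_C1² − (66/5)x_C1 + 32 = 0  ⇒  x_C1 = 16/5 or 10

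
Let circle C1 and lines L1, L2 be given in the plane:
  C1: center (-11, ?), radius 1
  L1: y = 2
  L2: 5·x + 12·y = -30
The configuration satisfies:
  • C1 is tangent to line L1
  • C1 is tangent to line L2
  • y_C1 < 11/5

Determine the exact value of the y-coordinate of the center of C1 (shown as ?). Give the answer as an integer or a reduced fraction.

1. [C1‖L1]  y_C1² − 4y_C1 + 3 = 0  ⇒  y_C1 = 1 or 3
2. [C1‖L2]  y_C1² − (25/6)y_C1 + 19/6 = 0  ⇒  y_C1 = 1 or 19/6

1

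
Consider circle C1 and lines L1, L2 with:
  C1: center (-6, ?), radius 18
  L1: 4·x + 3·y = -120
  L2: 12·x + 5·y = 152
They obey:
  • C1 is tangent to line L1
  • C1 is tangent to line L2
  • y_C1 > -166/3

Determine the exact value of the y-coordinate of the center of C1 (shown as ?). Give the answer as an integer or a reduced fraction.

1. [C1‖L1]  y_C1² + 64y_C1 + 124 = 0  ⇒  y_C1 = -62 or -2
2. [C1‖L2]  y_C1² − (448/5)y_C1 − 916/5 = 0  ⇒  y_C1 = -2 or 458/5

-2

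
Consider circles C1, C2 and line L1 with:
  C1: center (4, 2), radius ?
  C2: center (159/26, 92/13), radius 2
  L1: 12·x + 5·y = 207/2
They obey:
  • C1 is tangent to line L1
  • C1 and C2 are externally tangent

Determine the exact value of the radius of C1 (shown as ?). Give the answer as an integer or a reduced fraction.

1. [C1‖L1]  r_C1² − 49/4 = 0  ⇒  r_C1 = 7/2 (r>0 drops 1)
2. [ext C1·C2]  r_C1² + 4r_C1 − 105/4 = 0  ⇒  r_C1 = 7/2 (r>0 drops 1)

7/2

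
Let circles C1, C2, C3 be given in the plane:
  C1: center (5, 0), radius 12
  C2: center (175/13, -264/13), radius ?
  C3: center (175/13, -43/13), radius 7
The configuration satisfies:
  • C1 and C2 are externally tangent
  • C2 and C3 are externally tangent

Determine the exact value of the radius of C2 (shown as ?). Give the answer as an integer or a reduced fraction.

10

1. [ext C1·C2]  r_C2² + 24r_C2 − 340 = 0  ⇒  r_C2 = 10 (r>0 drops 1)
2. [ext C2·C3]  r_C2² + 14r_C2 − 240 = 0  ⇒  r_C2 = 10 (r>0 drops 1)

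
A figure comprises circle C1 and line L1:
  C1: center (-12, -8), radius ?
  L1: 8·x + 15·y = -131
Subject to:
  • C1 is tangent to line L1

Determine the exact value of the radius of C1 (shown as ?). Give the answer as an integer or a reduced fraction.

1. [C1‖L1]  r_C1² − 25 = 0  ⇒  r_C1 = 5 (r>0 drops 1)

5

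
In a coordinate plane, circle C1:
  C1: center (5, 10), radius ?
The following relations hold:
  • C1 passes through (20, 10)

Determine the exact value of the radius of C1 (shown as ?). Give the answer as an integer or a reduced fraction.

15

1. [C1∋P]  r_C1² − 225 = 0  ⇒  r_C1 = 15 (r>0 drops 1)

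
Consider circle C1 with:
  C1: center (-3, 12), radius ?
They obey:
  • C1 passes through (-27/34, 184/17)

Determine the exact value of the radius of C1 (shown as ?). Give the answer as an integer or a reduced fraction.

1. [C1∋P]  r_C1² − 25/4 = 0  ⇒  r_C1 = 5/2 (r>0 drops 1)

5/2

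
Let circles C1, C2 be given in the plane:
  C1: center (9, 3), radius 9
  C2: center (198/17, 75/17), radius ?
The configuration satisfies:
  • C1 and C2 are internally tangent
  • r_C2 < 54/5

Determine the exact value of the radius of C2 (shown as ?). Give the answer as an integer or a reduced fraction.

6

1. [int C1,C2]  r_C2² − 18r_C2 + 72 = 0  ⇒  r_C2 = 6 or 12
2. given r_C2 < 54/5: keep 6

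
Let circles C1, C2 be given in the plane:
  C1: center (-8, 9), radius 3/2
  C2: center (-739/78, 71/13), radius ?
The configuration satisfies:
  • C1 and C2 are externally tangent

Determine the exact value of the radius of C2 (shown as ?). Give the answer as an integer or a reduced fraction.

7/3

1. [ext C1·C2]  r_C2² + 3r_C2 − 112/9 = 0  ⇒  r_C2 = 7/3 (r>0 drops 1)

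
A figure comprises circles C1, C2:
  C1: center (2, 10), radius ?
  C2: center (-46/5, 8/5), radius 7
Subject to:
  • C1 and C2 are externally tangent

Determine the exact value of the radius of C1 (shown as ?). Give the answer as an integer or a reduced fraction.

1. [ext C1·C2]  r_C1² + 14r_C1 − 147 = 0  ⇒  r_C1 = 7 (r>0 drops 1)

7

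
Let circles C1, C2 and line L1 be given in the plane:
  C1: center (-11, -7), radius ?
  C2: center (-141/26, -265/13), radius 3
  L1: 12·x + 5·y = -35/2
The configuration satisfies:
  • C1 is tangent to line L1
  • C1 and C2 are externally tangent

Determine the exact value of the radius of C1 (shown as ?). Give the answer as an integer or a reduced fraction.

1. [C1‖L1]  r_C1² − 529/4 = 0  ⇒  r_C1 = 23/2 (r>0 drops 1)
2. [ext C1·C2]  r_C1² + 6r_C1 − 805/4 = 0  ⇒  r_C1 = 23/2 (r>0 drops 1)

23/2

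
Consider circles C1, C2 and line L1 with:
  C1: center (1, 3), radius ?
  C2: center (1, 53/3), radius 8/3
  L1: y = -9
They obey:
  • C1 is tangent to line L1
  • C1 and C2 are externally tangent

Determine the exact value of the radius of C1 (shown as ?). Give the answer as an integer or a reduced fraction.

12

1. [C1‖L1]  r_C1² − 144 = 0  ⇒  r_C1 = 12 (r>0 drops 1)
2. [ext C1·C2]  r_C1² + (16/3)r_C1 − 208 = 0  ⇒  r_C1 = 12 (r>0 drops 1)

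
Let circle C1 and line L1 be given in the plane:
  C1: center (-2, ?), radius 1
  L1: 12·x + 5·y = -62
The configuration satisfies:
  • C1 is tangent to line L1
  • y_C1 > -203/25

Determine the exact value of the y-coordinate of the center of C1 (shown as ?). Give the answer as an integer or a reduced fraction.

1. [C1‖L1]  y_C1² + (76/5)y_C1 + 51 = 0  ⇒  y_C1 = -51/5 or -5
2. given y_C1 > -203/25: keep -5

-5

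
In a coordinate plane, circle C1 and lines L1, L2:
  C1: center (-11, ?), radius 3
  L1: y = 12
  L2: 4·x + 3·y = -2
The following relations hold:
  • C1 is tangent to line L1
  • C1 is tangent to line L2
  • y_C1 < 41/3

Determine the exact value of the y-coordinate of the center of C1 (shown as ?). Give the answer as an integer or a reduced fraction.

1. [C1‖L1]  y_C1² − 24y_C1 + 135 = 0  ⇒  y_C1 = 9 or 15
2. [C1‖L2]  y_C1² − 28y_C1 + 171 = 0  ⇒  y_C1 = 9 or 19

9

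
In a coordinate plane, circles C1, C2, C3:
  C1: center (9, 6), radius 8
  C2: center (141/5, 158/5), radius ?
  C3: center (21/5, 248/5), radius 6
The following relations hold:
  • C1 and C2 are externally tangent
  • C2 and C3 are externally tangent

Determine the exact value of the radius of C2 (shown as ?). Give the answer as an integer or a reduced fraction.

24

1. [ext C1·C2]  r_C2² + 16r_C2 − 960 = 0  ⇒  r_C2 = 24 (r>0 drops 1)
2. [ext C2·C3]  r_C2² + 12r_C2 − 864 = 0  ⇒  r_C2 = 24 (r>0 drops 1)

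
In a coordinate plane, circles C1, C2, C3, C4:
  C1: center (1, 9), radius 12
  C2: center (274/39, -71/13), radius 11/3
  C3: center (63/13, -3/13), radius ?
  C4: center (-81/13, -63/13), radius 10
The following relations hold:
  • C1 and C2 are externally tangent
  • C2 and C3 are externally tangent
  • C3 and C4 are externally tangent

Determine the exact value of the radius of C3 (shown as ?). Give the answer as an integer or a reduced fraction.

1. [ext C2·C3]  r_C3² + (22/3)r_C3 − 56/3 = 0  ⇒  r_C3 = 2 (r>0 drops 1)
2. [ext C3·C4]  r_C3² + 20r_C3 − 44 = 0  ⇒  r_C3 = 2 (r>0 drops 1)

2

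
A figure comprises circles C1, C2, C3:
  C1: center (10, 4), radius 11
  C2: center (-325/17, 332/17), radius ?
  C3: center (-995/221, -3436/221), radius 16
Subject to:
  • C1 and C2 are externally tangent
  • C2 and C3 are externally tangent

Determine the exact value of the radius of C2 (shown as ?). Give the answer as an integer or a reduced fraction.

1. [ext C1·C2]  r_C2² + 22r_C2 − 968 = 0  ⇒  r_C2 = 22 (r>0 drops 1)
2. [ext C2·C3]  r_C2² + 32r_C2 − 1188 = 0  ⇒  r_C2 = 22 (r>0 drops 1)

22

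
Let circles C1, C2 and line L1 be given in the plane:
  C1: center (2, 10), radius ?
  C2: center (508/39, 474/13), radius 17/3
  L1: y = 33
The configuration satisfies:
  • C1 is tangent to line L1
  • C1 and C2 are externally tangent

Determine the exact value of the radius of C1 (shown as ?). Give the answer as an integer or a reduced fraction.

23

1. [C1‖L1]  r_C1² − 529 = 0  ⇒  r_C1 = 23 (r>0 drops 1)
2. [ext C1·C2]  r_C1² + (34/3)r_C1 − 2369/3 = 0  ⇒  r_C1 = 23 (r>0 drops 1)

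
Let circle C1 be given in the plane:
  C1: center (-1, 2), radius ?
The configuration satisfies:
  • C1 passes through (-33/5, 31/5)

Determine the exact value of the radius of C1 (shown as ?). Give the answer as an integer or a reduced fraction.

1. [C1∋P]  r_C1² − 49 = 0  ⇒  r_C1 = 7 (r>0 drops 1)

7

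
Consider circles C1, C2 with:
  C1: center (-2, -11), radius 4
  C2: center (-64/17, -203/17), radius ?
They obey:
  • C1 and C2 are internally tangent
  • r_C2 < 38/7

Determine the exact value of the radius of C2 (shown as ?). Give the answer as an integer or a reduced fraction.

1. [int C1,C2]  r_C2² − 8r_C2 + 12 = 0  ⇒  r_C2 = 2 or 6
2. given r_C2 < 38/7: keep 2

2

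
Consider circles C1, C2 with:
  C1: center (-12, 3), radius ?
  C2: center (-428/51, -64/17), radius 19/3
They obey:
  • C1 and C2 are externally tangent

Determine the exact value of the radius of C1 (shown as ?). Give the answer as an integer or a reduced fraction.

4/3

1. [ext C1·C2]  r_C1² + (38/3)r_C1 − 56/3 = 0  ⇒  r_C1 = 4/3 (r>0 drops 1)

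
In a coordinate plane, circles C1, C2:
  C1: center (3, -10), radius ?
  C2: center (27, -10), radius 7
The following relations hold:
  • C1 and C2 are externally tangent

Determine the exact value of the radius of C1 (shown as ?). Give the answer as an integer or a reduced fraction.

1. [ext C1·C2]  r_C1² + 14r_C1 − 527 = 0  ⇒  r_C1 = 17 (r>0 drops 1)

17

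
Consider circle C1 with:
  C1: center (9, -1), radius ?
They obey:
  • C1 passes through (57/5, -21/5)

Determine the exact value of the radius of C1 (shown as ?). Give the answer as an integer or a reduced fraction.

4

1. [C1∋P]  r_C1² − 16 = 0  ⇒  r_C1 = 4 (r>0 drops 1)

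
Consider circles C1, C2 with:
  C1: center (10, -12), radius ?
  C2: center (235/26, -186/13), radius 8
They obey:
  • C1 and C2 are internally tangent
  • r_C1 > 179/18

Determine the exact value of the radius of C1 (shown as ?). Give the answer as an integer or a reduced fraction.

1. [int C1,C2]  r_C1² − 16r_C1 + 231/4 = 0  ⇒  r_C1 = 11/2 or 21/2
2. given r_C1 > 179/18: keep 21/2

21/2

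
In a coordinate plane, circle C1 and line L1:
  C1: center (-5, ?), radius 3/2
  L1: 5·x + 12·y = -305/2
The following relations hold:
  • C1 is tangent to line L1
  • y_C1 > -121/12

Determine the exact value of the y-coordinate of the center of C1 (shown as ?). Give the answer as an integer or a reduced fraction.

-9

1. [C1‖L1]  y_C1² + (85/4)y_C1 + 441/4 = 0  ⇒  y_C1 = -49/4 or -9
2. given y_C1 > -121/12: keep -9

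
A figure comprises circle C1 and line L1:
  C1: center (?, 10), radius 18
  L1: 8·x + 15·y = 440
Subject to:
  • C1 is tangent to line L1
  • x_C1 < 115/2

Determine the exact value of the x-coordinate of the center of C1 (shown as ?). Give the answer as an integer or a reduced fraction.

1. [C1‖L1]  x_C1² − (145/2)x_C1 − 149 = 0  ⇒  x_C1 = -2 or 149/2
2. given x_C1 < 115/2: keep -2

-2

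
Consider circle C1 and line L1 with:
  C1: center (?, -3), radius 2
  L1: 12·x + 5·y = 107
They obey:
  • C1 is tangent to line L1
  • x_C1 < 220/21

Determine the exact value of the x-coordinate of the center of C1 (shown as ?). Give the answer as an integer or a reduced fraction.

8

1. [C1‖L1]  x_C1² − (61/3)x_C1 + 296/3 = 0  ⇒  x_C1 = 8 or 37/3
2. given x_C1 < 220/21: keep 8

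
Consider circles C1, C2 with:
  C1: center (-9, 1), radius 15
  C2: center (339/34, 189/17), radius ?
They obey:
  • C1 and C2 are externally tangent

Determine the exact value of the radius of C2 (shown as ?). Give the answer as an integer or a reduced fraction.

13/2

1. [ext C1·C2]  r_C2² + 30r_C2 − 949/4 = 0  ⇒  r_C2 = 13/2 (r>0 drops 1)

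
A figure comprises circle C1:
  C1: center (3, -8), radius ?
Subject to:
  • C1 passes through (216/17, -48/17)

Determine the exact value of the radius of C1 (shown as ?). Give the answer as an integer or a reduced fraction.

1. [C1∋P]  r_C1² − 121 = 0  ⇒  r_C1 = 11 (r>0 drops 1)

11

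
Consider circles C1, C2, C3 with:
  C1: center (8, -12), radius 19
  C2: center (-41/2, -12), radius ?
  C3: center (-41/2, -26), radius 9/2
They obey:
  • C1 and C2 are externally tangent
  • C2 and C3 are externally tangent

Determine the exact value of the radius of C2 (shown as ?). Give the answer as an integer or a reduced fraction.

19/2

1. [ext C1·C2]  r_C2² + 38r_C2 − 1805/4 = 0  ⇒  r_C2 = 19/2 (r>0 drops 1)
2. [ext C2·C3]  r_C2² + 9r_C2 − 703/4 = 0  ⇒  r_C2 = 19/2 (r>0 drops 1)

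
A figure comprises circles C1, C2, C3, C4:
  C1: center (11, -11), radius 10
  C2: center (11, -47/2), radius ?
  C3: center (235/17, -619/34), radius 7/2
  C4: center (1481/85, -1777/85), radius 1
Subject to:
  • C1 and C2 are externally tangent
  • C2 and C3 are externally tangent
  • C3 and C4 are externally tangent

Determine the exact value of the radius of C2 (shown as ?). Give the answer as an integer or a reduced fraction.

1. [ext C1·C2]  r_C2² + 20r_C2 − 225/4 = 0  ⇒  r_C2 = 5/2 (r>0 drops 1)
2. [ext C2·C3]  r_C2² + 7r_C2 − 95/4 = 0  ⇒  r_C2 = 5/2 (r>0 drops 1)

5/2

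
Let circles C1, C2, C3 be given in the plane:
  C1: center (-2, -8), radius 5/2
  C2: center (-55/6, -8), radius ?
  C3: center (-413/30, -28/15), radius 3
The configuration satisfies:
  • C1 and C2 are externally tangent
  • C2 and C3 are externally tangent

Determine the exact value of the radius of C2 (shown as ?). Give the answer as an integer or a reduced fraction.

14/3

1. [ext C1·C2]  r_C2² + 5r_C2 − 406/9 = 0  ⇒  r_C2 = 14/3 (r>0 drops 1)
2. [ext C2·C3]  r_C2² + 6r_C2 − 448/9 = 0  ⇒  r_C2 = 14/3 (r>0 drops 1)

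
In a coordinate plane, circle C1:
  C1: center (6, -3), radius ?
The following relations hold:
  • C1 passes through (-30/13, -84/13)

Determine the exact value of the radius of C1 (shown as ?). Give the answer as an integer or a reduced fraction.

9

1. [C1∋P]  r_C1² − 81 = 0  ⇒  r_C1 = 9 (r>0 drops 1)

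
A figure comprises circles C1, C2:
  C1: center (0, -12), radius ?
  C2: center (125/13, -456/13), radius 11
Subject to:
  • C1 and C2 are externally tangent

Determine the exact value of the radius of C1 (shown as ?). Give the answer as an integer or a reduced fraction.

1. [ext C1·C2]  r_C1² + 22r_C1 − 504 = 0  ⇒  r_C1 = 14 (r>0 drops 1)

14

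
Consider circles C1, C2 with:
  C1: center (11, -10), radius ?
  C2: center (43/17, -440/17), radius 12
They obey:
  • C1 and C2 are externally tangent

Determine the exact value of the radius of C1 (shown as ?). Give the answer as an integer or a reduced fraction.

6

1. [ext C1·C2]  r_C1² + 24r_C1 − 180 = 0  ⇒  r_C1 = 6 (r>0 drops 1)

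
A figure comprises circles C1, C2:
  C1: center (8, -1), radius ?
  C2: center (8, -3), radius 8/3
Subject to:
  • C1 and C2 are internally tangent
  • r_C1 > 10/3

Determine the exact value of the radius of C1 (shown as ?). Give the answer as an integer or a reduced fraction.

14/3

1. [int C1,C2]  r_C1² − (16/3)r_C1 + 28/9 = 0  ⇒  r_C1 = 2/3 or 14/3
2. given r_C1 > 10/3: keep 14/3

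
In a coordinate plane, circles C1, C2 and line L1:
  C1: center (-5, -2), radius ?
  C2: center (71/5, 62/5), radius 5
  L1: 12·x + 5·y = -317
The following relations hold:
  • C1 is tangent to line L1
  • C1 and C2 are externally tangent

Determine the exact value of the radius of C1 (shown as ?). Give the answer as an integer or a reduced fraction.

19

1. [C1‖L1]  r_C1² − 361 = 0  ⇒  r_C1 = 19 (r>0 drops 1)
2. [ext C1·C2]  r_C1² + 10r_C1 − 551 = 0  ⇒  r_C1 = 19 (r>0 drops 1)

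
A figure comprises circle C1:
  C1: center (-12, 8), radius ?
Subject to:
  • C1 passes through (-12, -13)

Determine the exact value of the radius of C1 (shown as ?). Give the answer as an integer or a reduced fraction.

1. [C1∋P]  r_C1² − 441 = 0  ⇒  r_C1 = 21 (r>0 drops 1)

21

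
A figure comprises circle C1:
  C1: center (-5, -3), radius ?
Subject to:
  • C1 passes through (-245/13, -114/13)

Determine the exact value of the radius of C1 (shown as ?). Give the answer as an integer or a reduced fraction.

1. [C1∋P]  r_C1² − 225 = 0  ⇒  r_C1 = 15 (r>0 drops 1)

15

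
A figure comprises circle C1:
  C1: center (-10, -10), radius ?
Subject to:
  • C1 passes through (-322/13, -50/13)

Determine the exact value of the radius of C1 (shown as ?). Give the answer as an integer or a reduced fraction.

16

1. [C1∋P]  r_C1² − 256 = 0  ⇒  r_C1 = 16 (r>0 drops 1)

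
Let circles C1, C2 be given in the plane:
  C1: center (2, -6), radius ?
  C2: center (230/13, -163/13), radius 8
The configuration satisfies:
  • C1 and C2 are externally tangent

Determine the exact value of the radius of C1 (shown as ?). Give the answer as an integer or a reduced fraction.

1. [ext C1·C2]  r_C1² + 16r_C1 − 225 = 0  ⇒  r_C1 = 9 (r>0 drops 1)

9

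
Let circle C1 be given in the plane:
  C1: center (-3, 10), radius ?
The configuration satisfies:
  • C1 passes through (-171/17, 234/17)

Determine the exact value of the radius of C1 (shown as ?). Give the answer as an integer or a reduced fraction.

8

1. [C1∋P]  r_C1² − 64 = 0  ⇒  r_C1 = 8 (r>0 drops 1)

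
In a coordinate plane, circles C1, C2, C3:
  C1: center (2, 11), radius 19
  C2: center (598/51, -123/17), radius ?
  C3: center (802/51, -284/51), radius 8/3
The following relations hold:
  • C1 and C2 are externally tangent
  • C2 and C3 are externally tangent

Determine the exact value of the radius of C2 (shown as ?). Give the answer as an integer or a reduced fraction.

5/3

1. [ext C1·C2]  r_C2² + 38r_C2 − 595/9 = 0  ⇒  r_C2 = 5/3 (r>0 drops 1)
2. [ext C2·C3]  r_C2² + (16/3)r_C2 − 35/3 = 0  ⇒  r_C2 = 5/3 (r>0 drops 1)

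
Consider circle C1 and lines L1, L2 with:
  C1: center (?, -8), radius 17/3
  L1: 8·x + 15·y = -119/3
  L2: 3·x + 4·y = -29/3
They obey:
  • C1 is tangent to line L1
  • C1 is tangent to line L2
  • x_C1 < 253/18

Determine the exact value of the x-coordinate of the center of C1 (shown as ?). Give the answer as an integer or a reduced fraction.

1. [C1‖L1]  x_C1² − (241/12)x_C1 − 265/6 = 0  ⇒  x_C1 = -2 or 265/12
2. [C1‖L2]  x_C1² − (134/9)x_C1 − 304/9 = 0  ⇒  x_C1 = -2 or 152/9

-2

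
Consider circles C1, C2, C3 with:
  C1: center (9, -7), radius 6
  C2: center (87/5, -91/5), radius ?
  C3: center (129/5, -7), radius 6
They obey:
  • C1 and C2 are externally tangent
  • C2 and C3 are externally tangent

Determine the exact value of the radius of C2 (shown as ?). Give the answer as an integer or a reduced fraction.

8

1. [ext C1·C2]  r_C2² + 12r_C2 − 160 = 0  ⇒  r_C2 = 8 (r>0 drops 1)
2. [ext C2·C3]  r_C2² + 12r_C2 − 160 = 0  ⇒  r_C2 = 8 (r>0 drops 1)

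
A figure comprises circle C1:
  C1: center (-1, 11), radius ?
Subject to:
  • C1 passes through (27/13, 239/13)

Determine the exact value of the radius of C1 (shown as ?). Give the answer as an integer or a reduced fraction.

8

1. [C1∋P]  r_C1² − 64 = 0  ⇒  r_C1 = 8 (r>0 drops 1)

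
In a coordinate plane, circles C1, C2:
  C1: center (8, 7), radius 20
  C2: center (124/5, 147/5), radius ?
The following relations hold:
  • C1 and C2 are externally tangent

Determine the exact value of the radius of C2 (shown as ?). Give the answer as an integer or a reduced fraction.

1. [ext C1·C2]  r_C2² + 40r_C2 − 384 = 0  ⇒  r_C2 = 8 (r>0 drops 1)

8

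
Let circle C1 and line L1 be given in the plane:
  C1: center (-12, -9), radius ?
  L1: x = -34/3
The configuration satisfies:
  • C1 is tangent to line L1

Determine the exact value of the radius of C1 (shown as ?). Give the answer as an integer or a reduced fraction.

2/3

1. [C1‖L1]  r_C1² − 4/9 = 0  ⇒  r_C1 = 2/3 (r>0 drops 1)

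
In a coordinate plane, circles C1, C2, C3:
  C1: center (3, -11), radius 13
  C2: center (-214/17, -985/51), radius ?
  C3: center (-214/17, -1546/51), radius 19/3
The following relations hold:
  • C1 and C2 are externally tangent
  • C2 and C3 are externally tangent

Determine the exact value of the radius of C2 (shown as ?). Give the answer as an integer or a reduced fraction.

1. [ext C1·C2]  r_C2² + 26r_C2 − 1288/9 = 0  ⇒  r_C2 = 14/3 (r>0 drops 1)
2. [ext C2·C3]  r_C2² + (38/3)r_C2 − 728/9 = 0  ⇒  r_C2 = 14/3 (r>0 drops 1)

14/3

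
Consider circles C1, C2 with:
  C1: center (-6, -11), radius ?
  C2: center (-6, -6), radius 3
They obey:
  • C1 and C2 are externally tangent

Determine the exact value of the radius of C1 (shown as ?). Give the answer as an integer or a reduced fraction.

2

1. [ext C1·C2]  r_C1² + 6r_C1 − 16 = 0  ⇒  r_C1 = 2 (r>0 drops 1)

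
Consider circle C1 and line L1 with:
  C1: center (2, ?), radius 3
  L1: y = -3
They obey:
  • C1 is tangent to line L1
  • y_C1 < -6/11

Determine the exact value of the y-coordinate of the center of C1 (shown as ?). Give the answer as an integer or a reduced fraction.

-6

1. [C1‖L1]  y_C1² + 6y_C1 = 0  ⇒  y_C1 = -6 or 0
2. given y_C1 < -6/11: keep -6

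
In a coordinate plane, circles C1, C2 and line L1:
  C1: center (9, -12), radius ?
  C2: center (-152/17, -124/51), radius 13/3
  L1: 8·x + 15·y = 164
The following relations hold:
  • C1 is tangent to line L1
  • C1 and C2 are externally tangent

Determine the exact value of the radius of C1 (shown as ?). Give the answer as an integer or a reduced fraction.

1. [C1‖L1]  r_C1² − 256 = 0  ⇒  r_C1 = 16 (r>0 drops 1)
2. [ext C1·C2]  r_C1² + (26/3)r_C1 − 1184/3 = 0  ⇒  r_C1 = 16 (r>0 drops 1)

16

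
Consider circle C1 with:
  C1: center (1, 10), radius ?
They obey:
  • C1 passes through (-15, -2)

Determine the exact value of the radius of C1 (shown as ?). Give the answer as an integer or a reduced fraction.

1. [C1∋P]  r_C1² − 400 = 0  ⇒  r_C1 = 20 (r>0 drops 1)

20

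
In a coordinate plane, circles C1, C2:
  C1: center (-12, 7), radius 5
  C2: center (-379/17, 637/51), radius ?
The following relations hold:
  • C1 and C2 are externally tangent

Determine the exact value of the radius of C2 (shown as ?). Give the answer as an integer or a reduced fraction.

1. [ext C1·C2]  r_C2² + 10r_C2 − 1000/9 = 0  ⇒  r_C2 = 20/3 (r>0 drops 1)

20/3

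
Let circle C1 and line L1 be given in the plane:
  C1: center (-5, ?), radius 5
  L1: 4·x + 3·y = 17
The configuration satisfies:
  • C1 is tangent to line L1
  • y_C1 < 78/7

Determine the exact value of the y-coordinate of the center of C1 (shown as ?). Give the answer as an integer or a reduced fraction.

1. [C1‖L1]  y_C1² − (74/3)y_C1 + 248/3 = 0  ⇒  y_C1 = 4 or 62/3
2. given y_C1 < 78/7: keep 4

4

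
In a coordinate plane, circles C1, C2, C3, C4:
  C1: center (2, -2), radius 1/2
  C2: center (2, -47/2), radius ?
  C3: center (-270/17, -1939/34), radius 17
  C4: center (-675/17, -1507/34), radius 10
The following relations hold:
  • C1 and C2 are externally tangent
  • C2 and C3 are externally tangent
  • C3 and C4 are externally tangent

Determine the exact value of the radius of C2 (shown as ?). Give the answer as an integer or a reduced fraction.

21

1. [ext C1·C2]  r_C2² + 1r_C2 − 462 = 0  ⇒  r_C2 = 21 (r>0 drops 1)
2. [ext C2·C3]  r_C2² + 34r_C2 − 1155 = 0  ⇒  r_C2 = 21 (r>0 drops 1)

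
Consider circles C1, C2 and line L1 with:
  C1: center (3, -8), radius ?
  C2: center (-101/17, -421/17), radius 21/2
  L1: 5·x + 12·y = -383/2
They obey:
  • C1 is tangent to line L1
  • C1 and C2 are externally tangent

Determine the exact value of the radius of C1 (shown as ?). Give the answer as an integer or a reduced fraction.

1. [C1‖L1]  r_C1² − 289/4 = 0  ⇒  r_C1 = 17/2 (r>0 drops 1)
2. [ext C1·C2]  r_C1² + 21r_C1 − 1003/4 = 0  ⇒  r_C1 = 17/2 (r>0 drops 1)

17/2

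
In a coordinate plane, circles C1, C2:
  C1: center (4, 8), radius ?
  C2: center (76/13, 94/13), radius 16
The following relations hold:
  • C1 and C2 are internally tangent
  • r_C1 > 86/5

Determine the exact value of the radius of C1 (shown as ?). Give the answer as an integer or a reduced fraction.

18

1. [int C1,C2]  r_C1² − 32r_C1 + 252 = 0  ⇒  r_C1 = 14 or 18
2. given r_C1 > 86/5: keep 18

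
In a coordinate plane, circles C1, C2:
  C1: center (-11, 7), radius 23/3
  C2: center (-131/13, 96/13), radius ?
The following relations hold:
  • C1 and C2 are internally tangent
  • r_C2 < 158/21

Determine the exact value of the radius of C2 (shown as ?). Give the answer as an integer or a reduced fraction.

1. [int C1,C2]  r_C2² − (46/3)r_C2 + 520/9 = 0  ⇒  r_C2 = 20/3 or 26/3
2. given r_C2 < 158/21: keep 20/3

20/3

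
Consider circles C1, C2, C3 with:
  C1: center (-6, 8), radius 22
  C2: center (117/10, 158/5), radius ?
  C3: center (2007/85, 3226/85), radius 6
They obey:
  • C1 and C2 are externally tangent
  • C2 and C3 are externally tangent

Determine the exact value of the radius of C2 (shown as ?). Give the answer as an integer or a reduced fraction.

1. [ext C1·C2]  r_C2² + 44r_C2 − 1545/4 = 0  ⇒  r_C2 = 15/2 (r>0 drops 1)
2. [ext C2·C3]  r_C2² + 12r_C2 − 585/4 = 0  ⇒  r_C2 = 15/2 (r>0 drops 1)

15/2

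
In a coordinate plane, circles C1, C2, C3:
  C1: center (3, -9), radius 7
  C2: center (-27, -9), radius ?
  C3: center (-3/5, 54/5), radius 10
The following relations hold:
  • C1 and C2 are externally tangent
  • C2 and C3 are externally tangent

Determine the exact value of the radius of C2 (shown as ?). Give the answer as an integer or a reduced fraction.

1. [ext C1·C2]  r_C2² + 14r_C2 − 851 = 0  ⇒  r_C2 = 23 (r>0 drops 1)
2. [ext C2·C3]  r_C2² + 20r_C2 − 989 = 0  ⇒  r_C2 = 23 (r>0 drops 1)

23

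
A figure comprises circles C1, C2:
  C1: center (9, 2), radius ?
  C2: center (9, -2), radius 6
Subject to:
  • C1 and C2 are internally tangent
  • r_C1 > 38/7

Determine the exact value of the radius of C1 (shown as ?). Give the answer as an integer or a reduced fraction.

1. [int C1,C2]  r_C1² − 12r_C1 + 20 = 0  ⇒  r_C1 = 2 or 10
2. given r_C1 > 38/7: keep 10

10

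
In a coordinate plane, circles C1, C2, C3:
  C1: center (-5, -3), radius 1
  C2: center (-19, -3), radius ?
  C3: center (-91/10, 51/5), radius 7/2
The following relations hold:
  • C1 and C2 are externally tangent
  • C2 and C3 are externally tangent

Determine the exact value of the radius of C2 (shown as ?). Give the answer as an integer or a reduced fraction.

13

1. [ext C1·C2]  r_C2² + 2r_C2 − 195 = 0  ⇒  r_C2 = 13 (r>0 drops 1)
2. [ext C2·C3]  r_C2² + 7r_C2 − 260 = 0  ⇒  r_C2 = 13 (r>0 drops 1)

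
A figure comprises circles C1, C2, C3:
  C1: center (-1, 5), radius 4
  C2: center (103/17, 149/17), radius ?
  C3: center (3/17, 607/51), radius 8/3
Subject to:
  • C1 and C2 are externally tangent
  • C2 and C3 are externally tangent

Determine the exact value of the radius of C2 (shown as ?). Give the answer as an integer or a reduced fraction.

4

1. [ext C1·C2]  r_C2² + 8r_C2 − 48 = 0  ⇒  r_C2 = 4 (r>0 drops 1)
2. [ext C2·C3]  r_C2² + (16/3)r_C2 − 112/3 = 0  ⇒  r_C2 = 4 (r>0 drops 1)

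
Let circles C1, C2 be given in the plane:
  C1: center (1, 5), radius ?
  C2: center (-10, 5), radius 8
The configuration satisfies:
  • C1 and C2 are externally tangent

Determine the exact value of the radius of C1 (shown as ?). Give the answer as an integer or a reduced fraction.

3

1. [ext C1·C2]  r_C1² + 16r_C1 − 57 = 0  ⇒  r_C1 = 3 (r>0 drops 1)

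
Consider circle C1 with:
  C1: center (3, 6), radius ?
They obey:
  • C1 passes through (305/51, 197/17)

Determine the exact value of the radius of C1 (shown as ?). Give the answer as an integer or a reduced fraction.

1. [C1∋P]  r_C1² − 361/9 = 0  ⇒  r_C1 = 19/3 (r>0 drops 1)

19/3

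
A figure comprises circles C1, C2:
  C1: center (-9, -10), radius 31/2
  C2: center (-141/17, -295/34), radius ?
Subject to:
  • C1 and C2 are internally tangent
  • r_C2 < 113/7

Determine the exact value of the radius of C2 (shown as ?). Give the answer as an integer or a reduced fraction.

14

1. [int C1,C2]  r_C2² − 31r_C2 + 238 = 0  ⇒  r_C2 = 14 or 17
2. given r_C2 < 113/7: keep 14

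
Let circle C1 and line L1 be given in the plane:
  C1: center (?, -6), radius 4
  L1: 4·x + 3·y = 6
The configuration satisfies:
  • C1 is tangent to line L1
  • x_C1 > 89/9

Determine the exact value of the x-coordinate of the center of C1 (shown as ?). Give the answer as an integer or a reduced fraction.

11

1. [C1‖L1]  x_C1² − 12x_C1 + 11 = 0  ⇒  x_C1 = 1 or 11
2. given x_C1 > 89/9: keep 11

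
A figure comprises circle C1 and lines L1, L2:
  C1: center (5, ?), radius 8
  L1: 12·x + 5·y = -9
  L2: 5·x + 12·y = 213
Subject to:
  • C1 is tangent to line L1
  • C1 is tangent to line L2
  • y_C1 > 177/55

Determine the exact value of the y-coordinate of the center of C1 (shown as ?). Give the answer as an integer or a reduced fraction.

1. [C1‖L1]  y_C1² + (138/5)y_C1 − 1211/5 = 0  ⇒  y_C1 = -173/5 or 7
2. [C1‖L2]  y_C1² − (94/3)y_C1 + 511/3 = 0  ⇒  y_C1 = 7 or 73/3

7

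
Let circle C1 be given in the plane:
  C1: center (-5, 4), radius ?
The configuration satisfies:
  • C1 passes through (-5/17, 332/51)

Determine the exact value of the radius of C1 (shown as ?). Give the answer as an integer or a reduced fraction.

1. [C1∋P]  r_C1² − 256/9 = 0  ⇒  r_C1 = 16/3 (r>0 drops 1)

16/3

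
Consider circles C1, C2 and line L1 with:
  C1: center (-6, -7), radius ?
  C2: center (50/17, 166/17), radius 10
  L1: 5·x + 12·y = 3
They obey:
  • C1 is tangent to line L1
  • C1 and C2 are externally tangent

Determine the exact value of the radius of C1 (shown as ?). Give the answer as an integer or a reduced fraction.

9

1. [C1‖L1]  r_C1² − 81 = 0  ⇒  r_C1 = 9 (r>0 drops 1)
2. [ext C1·C2]  r_C1² + 20r_C1 − 261 = 0  ⇒  r_C1 = 9 (r>0 drops 1)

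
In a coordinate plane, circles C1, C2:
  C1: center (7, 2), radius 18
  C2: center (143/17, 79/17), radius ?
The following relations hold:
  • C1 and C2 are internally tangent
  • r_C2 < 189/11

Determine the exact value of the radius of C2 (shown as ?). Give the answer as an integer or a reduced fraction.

15

1. [int C1,C2]  r_C2² − 36r_C2 + 315 = 0  ⇒  r_C2 = 15 or 21
2. given r_C2 < 189/11: keep 15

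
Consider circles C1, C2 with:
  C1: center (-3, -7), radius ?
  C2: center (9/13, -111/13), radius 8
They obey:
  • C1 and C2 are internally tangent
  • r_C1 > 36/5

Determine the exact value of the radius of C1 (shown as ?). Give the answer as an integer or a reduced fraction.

1. [int C1,C2]  r_C1² − 16r_C1 + 48 = 0  ⇒  r_C1 = 4 or 12
2. given r_C1 > 36/5: keep 12

12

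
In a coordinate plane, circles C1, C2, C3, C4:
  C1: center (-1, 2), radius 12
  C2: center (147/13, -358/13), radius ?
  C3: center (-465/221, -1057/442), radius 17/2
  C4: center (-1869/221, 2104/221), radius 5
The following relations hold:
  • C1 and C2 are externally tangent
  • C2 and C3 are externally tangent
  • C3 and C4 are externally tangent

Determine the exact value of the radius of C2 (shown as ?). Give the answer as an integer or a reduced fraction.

1. [ext C1·C2]  r_C2² + 24r_C2 − 880 = 0  ⇒  r_C2 = 20 (r>0 drops 1)
2. [ext C2·C3]  r_C2² + 17r_C2 − 740 = 0  ⇒  r_C2 = 20 (r>0 drops 1)

20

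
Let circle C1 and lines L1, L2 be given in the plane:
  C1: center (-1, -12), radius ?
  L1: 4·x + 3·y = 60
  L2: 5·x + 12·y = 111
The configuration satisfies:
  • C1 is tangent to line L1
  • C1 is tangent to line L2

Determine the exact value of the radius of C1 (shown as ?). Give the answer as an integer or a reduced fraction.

1. [C1‖L1]  r_C1² − 400 = 0  ⇒  r_C1 = 20 (r>0 drops 1)
2. [C1‖L2]  r_C1² − 400 = 0  ⇒  r_C1 = 20 (r>0 drops 1)

20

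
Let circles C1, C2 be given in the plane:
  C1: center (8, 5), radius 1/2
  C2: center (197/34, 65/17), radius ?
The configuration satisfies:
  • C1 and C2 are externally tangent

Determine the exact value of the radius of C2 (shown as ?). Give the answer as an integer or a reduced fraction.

2

1. [ext C1·C2]  r_C2² + 1r_C2 − 6 = 0  ⇒  r_C2 = 2 (r>0 drops 1)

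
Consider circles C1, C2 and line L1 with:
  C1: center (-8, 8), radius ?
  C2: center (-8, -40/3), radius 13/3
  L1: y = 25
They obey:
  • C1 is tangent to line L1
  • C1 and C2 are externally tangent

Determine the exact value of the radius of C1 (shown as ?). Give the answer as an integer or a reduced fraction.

17

1. [C1‖L1]  r_C1² − 289 = 0  ⇒  r_C1 = 17 (r>0 drops 1)
2. [ext C1·C2]  r_C1² + (26/3)r_C1 − 1309/3 = 0  ⇒  r_C1 = 17 (r>0 drops 1)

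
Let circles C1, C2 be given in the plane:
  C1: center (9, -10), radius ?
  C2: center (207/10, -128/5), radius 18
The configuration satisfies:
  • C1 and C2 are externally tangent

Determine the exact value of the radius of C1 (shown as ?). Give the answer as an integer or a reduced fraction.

3/2

1. [ext C1·C2]  r_C1² + 36r_C1 − 225/4 = 0  ⇒  r_C1 = 3/2 (r>0 drops 1)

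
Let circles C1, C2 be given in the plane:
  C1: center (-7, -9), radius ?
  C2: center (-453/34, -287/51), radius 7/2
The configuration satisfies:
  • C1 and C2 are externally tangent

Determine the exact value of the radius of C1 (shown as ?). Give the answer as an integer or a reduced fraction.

11/3

1. [ext C1·C2]  r_C1² + 7r_C1 − 352/9 = 0  ⇒  r_C1 = 11/3 (r>0 drops 1)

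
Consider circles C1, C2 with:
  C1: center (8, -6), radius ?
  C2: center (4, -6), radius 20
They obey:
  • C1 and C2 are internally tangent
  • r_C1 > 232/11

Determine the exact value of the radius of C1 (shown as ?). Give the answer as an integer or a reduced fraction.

1. [int C1,C2]  r_C1² − 40r_C1 + 384 = 0  ⇒  r_C1 = 16 or 24
2. given r_C1 > 232/11: keep 24

24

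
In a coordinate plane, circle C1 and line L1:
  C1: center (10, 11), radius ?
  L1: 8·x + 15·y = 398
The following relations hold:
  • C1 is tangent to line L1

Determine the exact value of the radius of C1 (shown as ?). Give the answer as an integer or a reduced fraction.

9

1. [C1‖L1]  r_C1² − 81 = 0  ⇒  r_C1 = 9 (r>0 drops 1)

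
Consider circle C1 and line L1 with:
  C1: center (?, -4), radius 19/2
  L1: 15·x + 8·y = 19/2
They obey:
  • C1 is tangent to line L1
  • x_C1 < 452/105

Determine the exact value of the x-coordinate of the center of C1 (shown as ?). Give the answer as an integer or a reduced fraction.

-8

1. [C1‖L1]  x_C1² − (83/15)x_C1 − 1624/15 = 0  ⇒  x_C1 = -8 or 203/15
2. given x_C1 < 452/105: keep -8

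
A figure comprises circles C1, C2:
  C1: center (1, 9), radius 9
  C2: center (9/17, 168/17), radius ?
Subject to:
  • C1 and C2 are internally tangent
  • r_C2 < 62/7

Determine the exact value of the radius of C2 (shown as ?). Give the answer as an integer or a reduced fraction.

1. [int C1,C2]  r_C2² − 18r_C2 + 80 = 0  ⇒  r_C2 = 8 or 10
2. given r_C2 < 62/7: keep 8

8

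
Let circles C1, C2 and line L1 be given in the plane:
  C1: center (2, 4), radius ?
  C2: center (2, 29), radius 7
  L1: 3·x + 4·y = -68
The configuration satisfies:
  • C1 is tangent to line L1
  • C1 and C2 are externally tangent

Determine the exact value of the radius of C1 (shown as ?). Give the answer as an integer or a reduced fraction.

18

1. [C1‖L1]  r_C1² − 324 = 0  ⇒  r_C1 = 18 (r>0 drops 1)
2. [ext C1·C2]  r_C1² + 14r_C1 − 576 = 0  ⇒  r_C1 = 18 (r>0 drops 1)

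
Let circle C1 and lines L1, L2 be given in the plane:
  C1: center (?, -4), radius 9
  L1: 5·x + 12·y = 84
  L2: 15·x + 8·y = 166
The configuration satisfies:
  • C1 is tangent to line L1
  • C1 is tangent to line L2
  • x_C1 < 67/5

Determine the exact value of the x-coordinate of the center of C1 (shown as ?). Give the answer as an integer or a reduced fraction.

1. [C1‖L1]  x_C1² − (264/5)x_C1 + 747/5 = 0  ⇒  x_C1 = 3 or 249/5
2. [C1‖L2]  x_C1² − (132/5)x_C1 + 351/5 = 0  ⇒  x_C1 = 3 or 117/5

3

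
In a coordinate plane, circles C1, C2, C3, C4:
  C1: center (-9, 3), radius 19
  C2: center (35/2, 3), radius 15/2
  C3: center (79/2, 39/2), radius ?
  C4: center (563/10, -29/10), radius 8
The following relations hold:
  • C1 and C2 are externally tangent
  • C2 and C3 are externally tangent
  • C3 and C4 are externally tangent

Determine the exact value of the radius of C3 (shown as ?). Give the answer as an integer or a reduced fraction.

20

1. [ext C2·C3]  r_C3² + 15r_C3 − 700 = 0  ⇒  r_C3 = 20 (r>0 drops 1)
2. [ext C3·C4]  r_C3² + 16r_C3 − 720 = 0  ⇒  r_C3 = 20 (r>0 drops 1)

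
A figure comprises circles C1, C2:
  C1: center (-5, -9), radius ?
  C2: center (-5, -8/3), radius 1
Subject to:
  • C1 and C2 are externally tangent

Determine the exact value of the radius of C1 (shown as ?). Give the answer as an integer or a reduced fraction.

16/3

1. [ext C1·C2]  r_C1² + 2r_C1 − 352/9 = 0  ⇒  r_C1 = 16/3 (r>0 drops 1)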